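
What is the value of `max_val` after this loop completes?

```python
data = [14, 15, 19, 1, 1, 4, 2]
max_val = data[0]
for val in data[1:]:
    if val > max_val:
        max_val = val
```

Let's trace through this code step by step.

Initialize: data = [14, 15, 19, 1, 1, 4, 2]
Initialize: max_val = 14
Entering loop: for val in data[1:]:
After iteration 1: val = 15, max_val = 15
After iteration 2: val = 19, max_val = 19
After iteration 3: val = 1, max_val = 19
After iteration 4: val = 1, max_val = 19
After iteration 5: val = 4, max_val = 19
After iteration 6: val = 2, max_val = 19
Loop ends.

Final answer: 19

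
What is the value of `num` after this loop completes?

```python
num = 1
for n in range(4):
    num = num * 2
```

Let's trace through this code step by step.

Initialize: num = 1
Entering loop: for n in range(4):
After iteration 1: n = 0, num = 2
After iteration 2: n = 1, num = 4
After iteration 3: n = 2, num = 8
After iteration 4: n = 3, num = 16
Loop ends.

Final answer: 16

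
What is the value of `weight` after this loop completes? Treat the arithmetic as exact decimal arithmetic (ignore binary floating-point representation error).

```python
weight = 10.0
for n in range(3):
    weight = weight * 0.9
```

Let's trace through this code step by step.

Initialize: weight = 10.0
Entering loop: for n in range(3):
After iteration 1: n = 0, weight = 9.0
After iteration 2: n = 1, weight = 8.1
After iteration 3: n = 2, weight = 7.29
Loop ends.

Final answer: 7.29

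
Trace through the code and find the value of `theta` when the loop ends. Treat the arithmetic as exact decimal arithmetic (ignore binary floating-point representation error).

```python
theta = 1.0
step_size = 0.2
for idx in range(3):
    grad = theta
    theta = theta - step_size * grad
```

Let's trace through this code step by step.

Initialize: theta = 1.0
Initialize: step_size = 0.2
Entering loop: for idx in range(3):
After iteration 1: idx = 0, theta = 0.8, grad = 1.0
After iteration 2: idx = 1, theta = 0.64, grad = 0.8
After iteration 3: idx = 2, theta = 0.512, grad = 0.64
Loop ends.

Final answer: 0.512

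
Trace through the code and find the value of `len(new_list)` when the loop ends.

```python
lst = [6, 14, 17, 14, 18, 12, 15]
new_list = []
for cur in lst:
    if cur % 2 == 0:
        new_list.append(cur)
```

Let's trace through this code step by step.

Initialize: lst = [6, 14, 17, 14, 18, 12, 15]
Initialize: new_list = []
Entering loop: for cur in lst:
After iteration 1: cur = 6, new_list = [6]
After iteration 2: cur = 14, new_list = [6, 14]
After iteration 3: cur = 17, new_list = [6, 14]
After iteration 4: cur = 14, new_list = [6, 14, 14]
After iteration 5: cur = 18, new_list = [6, 14, 14, 18]
After iteration 6: cur = 12, new_list = [6, 14, 14, 18, 12]
After iteration 7: cur = 15, new_list = [6, 14, 14, 18, 12]
Loop ends.
len(new_list) = 5

Final answer: 5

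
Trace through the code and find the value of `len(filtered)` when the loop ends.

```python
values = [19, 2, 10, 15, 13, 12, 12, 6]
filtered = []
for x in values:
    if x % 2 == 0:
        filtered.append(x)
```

Let's trace through this code step by step.

Initialize: values = [19, 2, 10, 15, 13, 12, 12, 6]
Initialize: filtered = []
Entering loop: for x in values:
After iteration 1: x = 19, filtered = []
After iteration 2: x = 2, filtered = [2]
After iteration 3: x = 10, filtered = [2, 10]
After iteration 4: x = 15, filtered = [2, 10]
After iteration 5: x = 13, filtered = [2, 10]
After iteration 6: x = 12, filtered = [2, 10, 12]
After iteration 7: x = 12, filtered = [2, 10, 12, 12]
After iteration 8: x = 6, filtered = [2, 10, 12, 12, 6]
Loop ends.
len(filtered) = 5

Final answer: 5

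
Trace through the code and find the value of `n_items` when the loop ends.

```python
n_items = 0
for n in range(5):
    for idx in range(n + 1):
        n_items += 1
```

Let's trace through this code step by step.

Initialize: n_items = 0
Entering loop: for n in range(5):
After iteration 1: n = 0, n_items = 1, idx = 0
After iteration 2: n = 1, n_items = 3, idx = 1
After iteration 3: n = 2, n_items = 6, idx = 2
After iteration 4: n = 3, n_items = 10, idx = 3
After iteration 5: n = 4, n_items = 15, idx = 4
Loop ends.

Final answer: 15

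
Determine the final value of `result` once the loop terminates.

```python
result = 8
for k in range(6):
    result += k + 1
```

Let's trace through this code step by step.

Initialize: result = 8
Entering loop: for k in range(6):
After iteration 1: k = 0, result = 9
After iteration 2: k = 1, result = 11
After iteration 3: k = 2, result = 14
After iteration 4: k = 3, result = 18
After iteration 5: k = 4, result = 23
After iteration 6: k = 5, result = 29
Loop ends.

Final answer: 29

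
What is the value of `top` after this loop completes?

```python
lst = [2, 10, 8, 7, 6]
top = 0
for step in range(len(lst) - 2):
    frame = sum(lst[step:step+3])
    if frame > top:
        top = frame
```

Let's trace through this code step by step.

Initialize: lst = [2, 10, 8, 7, 6]
Initialize: top = 0
Entering loop: for step in range(len(lst) - 2):
After iteration 1: step = 0, top = 20, frame = 20
After iteration 2: step = 1, top = 25, frame = 25
After iteration 3: step = 2, top = 25, frame = 21
Loop ends.

Final answer: 25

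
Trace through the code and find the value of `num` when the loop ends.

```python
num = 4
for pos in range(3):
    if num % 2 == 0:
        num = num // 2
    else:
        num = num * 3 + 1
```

Let's trace through this code step by step.

Initialize: num = 4
Entering loop: for pos in range(3):
After iteration 1: pos = 0, num = 2
After iteration 2: pos = 1, num = 1
After iteration 3: pos = 2, num = 4
Loop ends.

Final answer: 4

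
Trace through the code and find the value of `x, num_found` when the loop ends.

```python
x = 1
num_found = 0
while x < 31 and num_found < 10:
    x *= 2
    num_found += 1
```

Let's trace through this code step by step.

Initialize: x = 1
Initialize: num_found = 0
Entering loop: while x < 31 and num_found < 10:
After iteration 1: x = 2, num_found = 1
After iteration 2: x = 4, num_found = 2
After iteration 3: x = 8, num_found = 3
After iteration 4: x = 16, num_found = 4
After iteration 5: x = 32, num_found = 5
Loop ends.

Final answer: 32, 5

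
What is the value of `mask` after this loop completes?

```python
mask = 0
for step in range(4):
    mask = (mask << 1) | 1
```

Let's trace through this code step by step.

Initialize: mask = 0
Entering loop: for step in range(4):
After iteration 1: step = 0, mask = 1
After iteration 2: step = 1, mask = 3
After iteration 3: step = 2, mask = 7
After iteration 4: step = 3, mask = 15
Loop ends.

Final answer: 15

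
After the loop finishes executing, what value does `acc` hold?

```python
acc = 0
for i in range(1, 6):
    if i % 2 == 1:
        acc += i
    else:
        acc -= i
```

Let's trace through this code step by step.

Initialize: acc = 0
Entering loop: for i in range(1, 6):
After iteration 1: i = 1, acc = 1
After iteration 2: i = 2, acc = -1
After iteration 3: i = 3, acc = 2
After iteration 4: i = 4, acc = -2
After iteration 5: i = 5, acc = 3
Loop ends.

Final answer: 3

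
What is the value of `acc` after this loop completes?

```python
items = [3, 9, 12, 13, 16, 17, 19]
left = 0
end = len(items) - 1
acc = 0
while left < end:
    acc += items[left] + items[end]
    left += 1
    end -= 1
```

Let's trace through this code step by step.

Initialize: items = [3, 9, 12, 13, 16, 17, 19]
Initialize: left = 0
Initialize: end = 6
Initialize: acc = 0
Entering loop: while left < end:
After iteration 1: left = 1, end = 5, acc = 22
After iteration 2: left = 2, end = 4, acc = 48
After iteration 3: left = 3, end = 3, acc = 76
Loop ends.

Final answer: 76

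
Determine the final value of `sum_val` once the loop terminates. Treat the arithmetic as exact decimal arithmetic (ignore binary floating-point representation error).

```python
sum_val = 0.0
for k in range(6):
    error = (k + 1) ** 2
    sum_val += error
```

Let's trace through this code step by step.

Initialize: sum_val = 0.0
Entering loop: for k in range(6):
After iteration 1: k = 0, sum_val = 1.0, error = 1
After iteration 2: k = 1, sum_val = 5.0, error = 4
After iteration 3: k = 2, sum_val = 14.0, error = 9
After iteration 4: k = 3, sum_val = 30.0, error = 16
After iteration 5: k = 4, sum_val = 55.0, error = 25
After iteration 6: k = 5, sum_val = 91.0, error = 36
Loop ends.

Final answer: 91.0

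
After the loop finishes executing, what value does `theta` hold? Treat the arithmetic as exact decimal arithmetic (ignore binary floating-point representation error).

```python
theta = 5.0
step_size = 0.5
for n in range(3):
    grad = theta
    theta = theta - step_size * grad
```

Let's trace through this code step by step.

Initialize: theta = 5.0
Initialize: step_size = 0.5
Entering loop: for n in range(3):
After iteration 1: n = 0, theta = 2.5, grad = 5.0
After iteration 2: n = 1, theta = 1.25, grad = 2.5
After iteration 3: n = 2, theta = 0.625, grad = 1.25
Loop ends.

Final answer: 0.625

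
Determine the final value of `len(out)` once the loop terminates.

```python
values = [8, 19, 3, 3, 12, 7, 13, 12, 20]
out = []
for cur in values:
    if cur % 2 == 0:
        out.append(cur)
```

Let's trace through this code step by step.

Initialize: values = [8, 19, 3, 3, 12, 7, 13, 12, 20]
Initialize: out = []
Entering loop: for cur in values:
After iteration 1: cur = 8, out = [8]
After iteration 2: cur = 19, out = [8]
After iteration 3: cur = 3, out = [8]
After iteration 4: cur = 3, out = [8]
After iteration 5: cur = 12, out = [8, 12]
After iteration 6: cur = 7, out = [8, 12]
After iteration 7: cur = 13, out = [8, 12]
After iteration 8: cur = 12, out = [8, 12, 12]
After iteration 9: cur = 20, out = [8, 12, 12, 20]
Loop ends.
len(out) = 4

Final answer: 4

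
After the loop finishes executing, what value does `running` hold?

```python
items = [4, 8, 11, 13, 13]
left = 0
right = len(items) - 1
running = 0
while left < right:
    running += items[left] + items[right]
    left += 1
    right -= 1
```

Let's trace through this code step by step.

Initialize: items = [4, 8, 11, 13, 13]
Initialize: left = 0
Initialize: right = 4
Initialize: running = 0
Entering loop: while left < right:
After iteration 1: left = 1, right = 3, running = 17
After iteration 2: left = 2, right = 2, running = 38
Loop ends.

Final answer: 38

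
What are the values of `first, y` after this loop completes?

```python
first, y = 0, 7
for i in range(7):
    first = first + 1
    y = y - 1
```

Let's trace through this code step by step.

Initialize: first = 0
Initialize: y = 7
Entering loop: for i in range(7):
After iteration 1: i = 0, first = 1, y = 6
After iteration 2: i = 1, first = 2, y = 5
After iteration 3: i = 2, first = 3, y = 4
After iteration 4: i = 3, first = 4, y = 3
After iteration 5: i = 4, first = 5, y = 2
After iteration 6: i = 5, first = 6, y = 1
After iteration 7: i = 6, first = 7, y = 0
Loop ends.

Final answer: 7, 0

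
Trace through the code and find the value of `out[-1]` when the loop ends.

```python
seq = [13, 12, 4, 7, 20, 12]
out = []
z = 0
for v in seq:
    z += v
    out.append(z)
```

Let's trace through this code step by step.

Initialize: seq = [13, 12, 4, 7, 20, 12]
Initialize: out = []
Initialize: z = 0
Entering loop: for v in seq:
After iteration 1: v = 13, out = [13], z = 13
After iteration 2: v = 12, out = [13, 25], z = 25
After iteration 3: v = 4, out = [13, 25, 29], z = 29
After iteration 4: v = 7, out = [13, 25, 29, 36], z = 36
After iteration 5: v = 20, out = [13, 25, 29, 36, 56], z = 56
After iteration 6: v = 12, out = [13, 25, 29, 36, 56, 68], z = 68
Loop ends.
out[-1] = 68

Final answer: 68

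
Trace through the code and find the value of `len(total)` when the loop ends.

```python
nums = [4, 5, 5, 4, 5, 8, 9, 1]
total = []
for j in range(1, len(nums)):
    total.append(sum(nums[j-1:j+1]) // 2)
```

Let's trace through this code step by step.

Initialize: nums = [4, 5, 5, 4, 5, 8, 9, 1]
Initialize: total = []
Entering loop: for j in range(1, len(nums)):
After iteration 1: j = 1, total = [4]
After iteration 2: j = 2, total = [4, 5]
After iteration 3: j = 3, total = [4, 5, 4]
After iteration 4: j = 4, total = [4, 5, 4, 4]
After iteration 5: j = 5, total = [4, 5, 4, 4, 6]
After iteration 6: j = 6, total = [4, 5, 4, 4, 6, 8]
After iteration 7: j = 7, total = [4, 5, 4, 4, 6, 8, 5]
Loop ends.
len(total) = 7

Final answer: 7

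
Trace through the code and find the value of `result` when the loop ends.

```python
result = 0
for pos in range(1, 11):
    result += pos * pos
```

Let's trace through this code step by step.

Initialize: result = 0
Entering loop: for pos in range(1, 11):
After iteration 1: pos = 1, result = 1
After iteration 2: pos = 2, result = 5
After iteration 3: pos = 3, result = 14
After iteration 4: pos = 4, result = 30
After iteration 5: pos = 5, result = 55
After iteration 6: pos = 6, result = 91
After iteration 7: pos = 7, result = 140
After iteration 8: pos = 8, result = 204
After iteration 9: pos = 9, result = 285
After iteration 10: pos = 10, result = 385
Loop ends.

Final answer: 385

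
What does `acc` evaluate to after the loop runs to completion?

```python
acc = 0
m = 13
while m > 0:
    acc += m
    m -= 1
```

Let's trace through this code step by step.

Initialize: acc = 0
Initialize: m = 13
Entering loop: while m > 0:
After iteration 1: acc = 13, m = 12
After iteration 2: acc = 25, m = 11
After iteration 3: acc = 36, m = 10
After iteration 4: acc = 46, m = 9
After iteration 5: acc = 55, m = 8
After iteration 6: acc = 63, m = 7
After iteration 7: acc = 70, m = 6
After iteration 8: acc = 76, m = 5
After iteration 9: acc = 81, m = 4
After iteration 10: acc = 85, m = 3
After iteration 11: acc = 88, m = 2
After iteration 12: acc = 90, m = 1
After iteration 13: acc = 91, m = 0
Loop ends.

Final answer: 91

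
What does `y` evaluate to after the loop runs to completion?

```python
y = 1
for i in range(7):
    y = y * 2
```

Let's trace through this code step by step.

Initialize: y = 1
Entering loop: for i in range(7):
After iteration 1: i = 0, y = 2
After iteration 2: i = 1, y = 4
After iteration 3: i = 2, y = 8
After iteration 4: i = 3, y = 16
After iteration 5: i = 4, y = 32
After iteration 6: i = 5, y = 64
After iteration 7: i = 6, y = 128
Loop ends.

Final answer: 128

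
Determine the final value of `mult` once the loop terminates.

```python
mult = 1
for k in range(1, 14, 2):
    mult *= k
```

Let's trace through this code step by step.

Initialize: mult = 1
Entering loop: for k in range(1, 14, 2):
After iteration 1: k = 1, mult = 1
After iteration 2: k = 3, mult = 3
After iteration 3: k = 5, mult = 15
After iteration 4: k = 7, mult = 105
After iteration 5: k = 9, mult = 945
After iteration 6: k = 11, mult = 10395
After iteration 7: k = 13, mult = 135135
Loop ends.

Final answer: 135135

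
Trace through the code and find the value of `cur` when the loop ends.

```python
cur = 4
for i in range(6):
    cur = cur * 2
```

Let's trace through this code step by step.

Initialize: cur = 4
Entering loop: for i in range(6):
After iteration 1: i = 0, cur = 8
After iteration 2: i = 1, cur = 16
After iteration 3: i = 2, cur = 32
After iteration 4: i = 3, cur = 64
After iteration 5: i = 4, cur = 128
After iteration 6: i = 5, cur = 256
Loop ends.

Final answer: 256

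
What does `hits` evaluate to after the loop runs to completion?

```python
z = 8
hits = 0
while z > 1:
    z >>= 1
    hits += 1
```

Let's trace through this code step by step.

Initialize: z = 8
Initialize: hits = 0
Entering loop: while z > 1:
After iteration 1: z = 4, hits = 1
After iteration 2: z = 2, hits = 2
After iteration 3: z = 1, hits = 3
Loop ends.

Final answer: 3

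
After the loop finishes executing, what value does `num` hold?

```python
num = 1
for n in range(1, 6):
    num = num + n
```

Let's trace through this code step by step.

Initialize: num = 1
Entering loop: for n in range(1, 6):
After iteration 1: n = 1, num = 2
After iteration 2: n = 2, num = 4
After iteration 3: n = 3, num = 7
After iteration 4: n = 4, num = 11
After iteration 5: n = 5, num = 16
Loop ends.

Final answer: 16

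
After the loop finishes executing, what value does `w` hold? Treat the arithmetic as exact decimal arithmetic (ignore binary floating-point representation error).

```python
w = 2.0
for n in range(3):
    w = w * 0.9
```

Let's trace through this code step by step.

Initialize: w = 2.0
Entering loop: for n in range(3):
After iteration 1: n = 0, w = 1.8
After iteration 2: n = 1, w = 1.62
After iteration 3: n = 2, w = 1.458
Loop ends.

Final answer: 1.458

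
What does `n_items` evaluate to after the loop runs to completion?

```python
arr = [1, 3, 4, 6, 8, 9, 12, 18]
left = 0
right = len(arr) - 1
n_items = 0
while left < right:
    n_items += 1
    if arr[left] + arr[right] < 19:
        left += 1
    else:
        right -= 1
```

Let's trace through this code step by step.

Initialize: arr = [1, 3, 4, 6, 8, 9, 12, 18]
Initialize: left = 0
Initialize: right = 7
Initialize: n_items = 0
Entering loop: while left < right:
After iteration 1: left = 0, right = 6, n_items = 1
After iteration 2: left = 1, right = 6, n_items = 2
After iteration 3: left = 2, right = 6, n_items = 3
After iteration 4: left = 3, right = 6, n_items = 4
After iteration 5: left = 4, right = 6, n_items = 5
After iteration 6: left = 4, right = 5, n_items = 6
After iteration 7: left = 5, right = 5, n_items = 7
Loop ends.

Final answer: 7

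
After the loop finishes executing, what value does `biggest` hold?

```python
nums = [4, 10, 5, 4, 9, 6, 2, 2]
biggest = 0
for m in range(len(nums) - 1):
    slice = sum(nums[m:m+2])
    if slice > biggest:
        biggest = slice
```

Let's trace through this code step by step.

Initialize: nums = [4, 10, 5, 4, 9, 6, 2, 2]
Initialize: biggest = 0
Entering loop: for m in range(len(nums) - 1):
After iteration 1: m = 0, biggest = 14, slice = 14
After iteration 2: m = 1, biggest = 15, slice = 15
After iteration 3: m = 2, biggest = 15, slice = 9
After iteration 4: m = 3, biggest = 15, slice = 13
After iteration 5: m = 4, biggest = 15, slice = 15
After iteration 6: m = 5, biggest = 15, slice = 8
After iteration 7: m = 6, biggest = 15, slice = 4
Loop ends.

Final answer: 15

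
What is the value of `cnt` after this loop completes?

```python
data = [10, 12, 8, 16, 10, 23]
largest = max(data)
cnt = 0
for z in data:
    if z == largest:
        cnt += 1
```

Let's trace through this code step by step.

Initialize: data = [10, 12, 8, 16, 10, 23]
Initialize: largest = 23
Initialize: cnt = 0
Entering loop: for z in data:
After iteration 1: z = 10, cnt = 0
After iteration 2: z = 12, cnt = 0
After iteration 3: z = 8, cnt = 0
After iteration 4: z = 16, cnt = 0
After iteration 5: z = 10, cnt = 0
After iteration 6: z = 23, cnt = 1
Loop ends.

Final answer: 1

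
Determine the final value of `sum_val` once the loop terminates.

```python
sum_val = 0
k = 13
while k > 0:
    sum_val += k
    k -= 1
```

Let's trace through this code step by step.

Initialize: sum_val = 0
Initialize: k = 13
Entering loop: while k > 0:
After iteration 1: sum_val = 13, k = 12
After iteration 2: sum_val = 25, k = 11
After iteration 3: sum_val = 36, k = 10
After iteration 4: sum_val = 46, k = 9
After iteration 5: sum_val = 55, k = 8
After iteration 6: sum_val = 63, k = 7
After iteration 7: sum_val = 70, k = 6
After iteration 8: sum_val = 76, k = 5
After iteration 9: sum_val = 81, k = 4
After iteration 10: sum_val = 85, k = 3
After iteration 11: sum_val = 88, k = 2
After iteration 12: sum_val = 90, k = 1
After iteration 13: sum_val = 91, k = 0
Loop ends.

Final answer: 91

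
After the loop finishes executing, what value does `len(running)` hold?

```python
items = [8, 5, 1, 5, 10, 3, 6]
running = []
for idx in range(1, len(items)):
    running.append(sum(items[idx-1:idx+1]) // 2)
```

Let's trace through this code step by step.

Initialize: items = [8, 5, 1, 5, 10, 3, 6]
Initialize: running = []
Entering loop: for idx in range(1, len(items)):
After iteration 1: idx = 1, running = [6]
After iteration 2: idx = 2, running = [6, 3]
After iteration 3: idx = 3, running = [6, 3, 3]
After iteration 4: idx = 4, running = [6, 3, 3, 7]
After iteration 5: idx = 5, running = [6, 3, 3, 7, 6]
After iteration 6: idx = 6, running = [6, 3, 3, 7, 6, 4]
Loop ends.
len(running) = 6

Final answer: 6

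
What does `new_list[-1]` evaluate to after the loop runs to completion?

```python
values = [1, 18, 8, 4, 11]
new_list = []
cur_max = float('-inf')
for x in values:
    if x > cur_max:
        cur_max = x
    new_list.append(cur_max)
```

Let's trace through this code step by step.

Initialize: values = [1, 18, 8, 4, 11]
Initialize: new_list = []
Initialize: cur_max = -inf
Entering loop: for x in values:
After iteration 1: x = 1, new_list = [1], cur_max = 1
After iteration 2: x = 18, new_list = [1, 18], cur_max = 18
After iteration 3: x = 8, new_list = [1, 18, 18], cur_max = 18
After iteration 4: x = 4, new_list = [1, 18, 18, 18], cur_max = 18
After iteration 5: x = 11, new_list = [1, 18, 18, 18, 18], cur_max = 18
Loop ends.
new_list[-1] = 18

Final answer: 18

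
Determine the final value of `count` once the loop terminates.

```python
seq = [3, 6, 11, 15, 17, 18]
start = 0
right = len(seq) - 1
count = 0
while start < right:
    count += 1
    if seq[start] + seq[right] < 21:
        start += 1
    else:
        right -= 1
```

Let's trace through this code step by step.

Initialize: seq = [3, 6, 11, 15, 17, 18]
Initialize: start = 0
Initialize: right = 5
Initialize: count = 0
Entering loop: while start < right:
After iteration 1: start = 0, right = 4, count = 1
After iteration 2: start = 1, right = 4, count = 2
After iteration 3: start = 1, right = 3, count = 3
After iteration 4: start = 1, right = 2, count = 4
After iteration 5: start = 2, right = 2, count = 5
Loop ends.

Final answer: 5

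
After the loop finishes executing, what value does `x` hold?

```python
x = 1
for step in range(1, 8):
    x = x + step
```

Let's trace through this code step by step.

Initialize: x = 1
Entering loop: for step in range(1, 8):
After iteration 1: step = 1, x = 2
After iteration 2: step = 2, x = 4
After iteration 3: step = 3, x = 7
After iteration 4: step = 4, x = 11
After iteration 5: step = 5, x = 16
After iteration 6: step = 6, x = 22
After iteration 7: step = 7, x = 29
Loop ends.

Final answer: 29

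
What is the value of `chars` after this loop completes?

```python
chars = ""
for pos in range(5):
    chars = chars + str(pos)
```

Let's trace through this code step by step.

Initialize: chars = ''
Entering loop: for pos in range(5):
After iteration 1: pos = 0, chars = '0'
After iteration 2: pos = 1, chars = '01'
After iteration 3: pos = 2, chars = '012'
After iteration 4: pos = 3, chars = '0123'
After iteration 5: pos = 4, chars = '01234'
Loop ends.

Final answer: '01234'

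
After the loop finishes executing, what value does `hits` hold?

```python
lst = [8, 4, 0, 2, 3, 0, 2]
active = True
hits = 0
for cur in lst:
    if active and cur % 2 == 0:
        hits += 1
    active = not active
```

Let's trace through this code step by step.

Initialize: lst = [8, 4, 0, 2, 3, 0, 2]
Initialize: active = True
Initialize: hits = 0
Entering loop: for cur in lst:
After iteration 1: cur = 8, active = False, hits = 1
After iteration 2: cur = 4, active = True, hits = 1
After iteration 3: cur = 0, active = False, hits = 2
After iteration 4: cur = 2, active = True, hits = 2
After iteration 5: cur = 3, active = False, hits = 2
After iteration 6: cur = 0, active = True, hits = 2
After iteration 7: cur = 2, active = False, hits = 3
Loop ends.

Final answer: 3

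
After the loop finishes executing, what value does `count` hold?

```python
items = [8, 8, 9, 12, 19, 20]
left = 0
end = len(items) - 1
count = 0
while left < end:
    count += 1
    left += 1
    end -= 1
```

Let's trace through this code step by step.

Initialize: items = [8, 8, 9, 12, 19, 20]
Initialize: left = 0
Initialize: end = 5
Initialize: count = 0
Entering loop: while left < end:
After iteration 1: left = 1, end = 4, count = 1
After iteration 2: left = 2, end = 3, count = 2
After iteration 3: left = 3, end = 2, count = 3
Loop ends.

Final answer: 3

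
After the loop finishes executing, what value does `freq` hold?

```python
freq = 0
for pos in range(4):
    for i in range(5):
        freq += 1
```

Let's trace through this code step by step.

Initialize: freq = 0
Entering loop: for pos in range(4):
After iteration 1: pos = 0, freq = 5
After iteration 2: pos = 1, freq = 10
After iteration 3: pos = 2, freq = 15
After iteration 4: pos = 3, freq = 20
Loop ends.

Final answer: 20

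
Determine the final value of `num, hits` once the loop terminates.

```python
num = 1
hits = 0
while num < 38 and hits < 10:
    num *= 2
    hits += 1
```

Let's trace through this code step by step.

Initialize: num = 1
Initialize: hits = 0
Entering loop: while num < 38 and hits < 10:
After iteration 1: num = 2, hits = 1
After iteration 2: num = 4, hits = 2
After iteration 3: num = 8, hits = 3
After iteration 4: num = 16, hits = 4
After iteration 5: num = 32, hits = 5
After iteration 6: num = 64, hits = 6
Loop ends.

Final answer: 64, 6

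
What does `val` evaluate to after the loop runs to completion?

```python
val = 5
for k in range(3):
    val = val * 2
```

Let's trace through this code step by step.

Initialize: val = 5
Entering loop: for k in range(3):
After iteration 1: k = 0, val = 10
After iteration 2: k = 1, val = 20
After iteration 3: k = 2, val = 40
Loop ends.

Final answer: 40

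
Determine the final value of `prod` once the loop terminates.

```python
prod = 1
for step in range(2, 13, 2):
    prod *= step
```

Let's trace through this code step by step.

Initialize: prod = 1
Entering loop: for step in range(2, 13, 2):
After iteration 1: step = 2, prod = 2
After iteration 2: step = 4, prod = 8
After iteration 3: step = 6, prod = 48
After iteration 4: step = 8, prod = 384
After iteration 5: step = 10, prod = 3840
After iteration 6: step = 12, prod = 46080
Loop ends.

Final answer: 46080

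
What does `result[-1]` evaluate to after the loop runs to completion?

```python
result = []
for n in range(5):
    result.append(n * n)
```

Let's trace through this code step by step.

Initialize: result = []
Entering loop: for n in range(5):
After iteration 1: n = 0, result = [0]
After iteration 2: n = 1, result = [0, 1]
After iteration 3: n = 2, result = [0, 1, 4]
After iteration 4: n = 3, result = [0, 1, 4, 9]
After iteration 5: n = 4, result = [0, 1, 4, 9, 16]
Loop ends.
result[-1] = 16

Final answer: 16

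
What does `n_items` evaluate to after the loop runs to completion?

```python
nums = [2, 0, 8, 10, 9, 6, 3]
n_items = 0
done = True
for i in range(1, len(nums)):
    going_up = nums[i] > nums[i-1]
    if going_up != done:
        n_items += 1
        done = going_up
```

Let's trace through this code step by step.

Initialize: nums = [2, 0, 8, 10, 9, 6, 3]
Initialize: n_items = 0
Initialize: done = True
Entering loop: for i in range(1, len(nums)):
After iteration 1: i = 1, n_items = 1, done = False, going_up = False
After iteration 2: i = 2, n_items = 2, done = True, going_up = True
After iteration 3: i = 3, n_items = 2, done = True, going_up = True
After iteration 4: i = 4, n_items = 3, done = False, going_up = False
After iteration 5: i = 5, n_items = 3, done = False, going_up = False
After iteration 6: i = 6, n_items = 3, done = False, going_up = False
Loop ends.

Final answer: 3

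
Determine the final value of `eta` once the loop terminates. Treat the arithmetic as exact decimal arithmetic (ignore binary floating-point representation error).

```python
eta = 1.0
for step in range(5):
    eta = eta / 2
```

Let's trace through this code step by step.

Initialize: eta = 1.0
Entering loop: for step in range(5):
After iteration 1: step = 0, eta = 0.5
After iteration 2: step = 1, eta = 0.25
After iteration 3: step = 2, eta = 0.125
After iteration 4: step = 3, eta = 0.0625
After iteration 5: step = 4, eta = 0.03125
Loop ends.

Final answer: 0.03125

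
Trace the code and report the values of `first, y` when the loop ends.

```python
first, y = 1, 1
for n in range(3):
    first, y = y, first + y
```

Let's trace through this code step by step.

Initialize: first = 1
Initialize: y = 1
Entering loop: for n in range(3):
After iteration 1: n = 0, first = 1, y = 2
After iteration 2: n = 1, first = 2, y = 3
After iteration 3: n = 2, first = 3, y = 5
Loop ends.

Final answer: 3, 5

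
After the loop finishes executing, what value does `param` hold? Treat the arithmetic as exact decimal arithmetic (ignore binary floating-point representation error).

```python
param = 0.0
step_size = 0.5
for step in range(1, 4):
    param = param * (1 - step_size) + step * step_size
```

Let's trace through this code step by step.

Initialize: param = 0.0
Initialize: step_size = 0.5
Entering loop: for step in range(1, 4):
After iteration 1: step = 1, param = 0.5
After iteration 2: step = 2, param = 1.25
After iteration 3: step = 3, param = 2.125
Loop ends.

Final answer: 2.125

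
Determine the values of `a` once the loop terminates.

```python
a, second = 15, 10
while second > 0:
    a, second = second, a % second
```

Let's trace through this code step by step.

Initialize: a = 15
Initialize: second = 10
Entering loop: while second > 0:
After iteration 1: a = 10, second = 5
After iteration 2: a = 5, second = 0
Loop ends.

Final answer: 5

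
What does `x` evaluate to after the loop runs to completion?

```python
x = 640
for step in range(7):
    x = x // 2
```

Let's trace through this code step by step.

Initialize: x = 640
Entering loop: for step in range(7):
After iteration 1: step = 0, x = 320
After iteration 2: step = 1, x = 160
After iteration 3: step = 2, x = 80
After iteration 4: step = 3, x = 40
After iteration 5: step = 4, x = 20
After iteration 6: step = 5, x = 10
After iteration 7: step = 6, x = 5
Loop ends.

Final answer: 5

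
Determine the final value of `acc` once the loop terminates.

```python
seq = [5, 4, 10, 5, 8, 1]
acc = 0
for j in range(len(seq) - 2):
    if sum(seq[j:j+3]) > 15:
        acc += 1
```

Let's trace through this code step by step.

Initialize: seq = [5, 4, 10, 5, 8, 1]
Initialize: acc = 0
Entering loop: for j in range(len(seq) - 2):
After iteration 1: j = 0, acc = 1
After iteration 2: j = 1, acc = 2
After iteration 3: j = 2, acc = 3
After iteration 4: j = 3, acc = 3
Loop ends.

Final answer: 3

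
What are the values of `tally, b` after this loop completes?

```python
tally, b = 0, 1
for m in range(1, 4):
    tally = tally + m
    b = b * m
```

Let's trace through this code step by step.

Initialize: tally = 0
Initialize: b = 1
Entering loop: for m in range(1, 4):
After iteration 1: m = 1, tally = 1, b = 1
After iteration 2: m = 2, tally = 3, b = 2
After iteration 3: m = 3, tally = 6, b = 6
Loop ends.

Final answer: 6, 6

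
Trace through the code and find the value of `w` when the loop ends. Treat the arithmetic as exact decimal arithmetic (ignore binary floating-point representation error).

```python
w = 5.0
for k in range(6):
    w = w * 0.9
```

Let's trace through this code step by step.

Initialize: w = 5.0
Entering loop: for k in range(6):
After iteration 1: k = 0, w = 4.5
After iteration 2: k = 1, w = 4.05
After iteration 3: k = 2, w = 3.645
After iteration 4: k = 3, w = 3.2805
After iteration 5: k = 4, w = 2.95245
After iteration 6: k = 5, w = 2.657205
Loop ends.

Final answer: 2.657205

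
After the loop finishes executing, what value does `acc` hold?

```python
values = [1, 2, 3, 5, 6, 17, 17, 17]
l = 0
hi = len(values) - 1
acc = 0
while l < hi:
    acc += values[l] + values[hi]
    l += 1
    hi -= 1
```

Let's trace through this code step by step.

Initialize: values = [1, 2, 3, 5, 6, 17, 17, 17]
Initialize: l = 0
Initialize: hi = 7
Initialize: acc = 0
Entering loop: while l < hi:
After iteration 1: l = 1, hi = 6, acc = 18
After iteration 2: l = 2, hi = 5, acc = 37
After iteration 3: l = 3, hi = 4, acc = 57
After iteration 4: l = 4, hi = 3, acc = 68
Loop ends.

Final answer: 68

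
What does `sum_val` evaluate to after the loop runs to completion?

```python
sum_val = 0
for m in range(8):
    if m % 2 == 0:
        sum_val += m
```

Let's trace through this code step by step.

Initialize: sum_val = 0
Entering loop: for m in range(8):
After iteration 1: m = 0, sum_val = 0
After iteration 2: m = 1, sum_val = 0
After iteration 3: m = 2, sum_val = 2
After iteration 4: m = 3, sum_val = 2
After iteration 5: m = 4, sum_val = 6
After iteration 6: m = 5, sum_val = 6
After iteration 7: m = 6, sum_val = 12
After iteration 8: m = 7, sum_val = 12
Loop ends.

Final answer: 12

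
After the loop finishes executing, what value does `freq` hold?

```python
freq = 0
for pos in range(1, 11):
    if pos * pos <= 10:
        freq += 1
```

Let's trace through this code step by step.

Initialize: freq = 0
Entering loop: for pos in range(1, 11):
After iteration 1: pos = 1, freq = 1
After iteration 2: pos = 2, freq = 2
After iteration 3: pos = 3, freq = 3
After iteration 4: pos = 4, freq = 3
After iteration 5: pos = 5, freq = 3
After iteration 6: pos = 6, freq = 3
After iteration 7: pos = 7, freq = 3
After iteration 8: pos = 8, freq = 3
After iteration 9: pos = 9, freq = 3
After iteration 10: pos = 10, freq = 3
Loop ends.

Final answer: 3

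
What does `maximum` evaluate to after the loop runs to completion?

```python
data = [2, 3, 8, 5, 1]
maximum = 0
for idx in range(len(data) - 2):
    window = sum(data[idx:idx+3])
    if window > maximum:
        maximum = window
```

Let's trace through this code step by step.

Initialize: data = [2, 3, 8, 5, 1]
Initialize: maximum = 0
Entering loop: for idx in range(len(data) - 2):
After iteration 1: idx = 0, maximum = 13, window = 13
After iteration 2: idx = 1, maximum = 16, window = 16
After iteration 3: idx = 2, maximum = 16, window = 14
Loop ends.

Final answer: 16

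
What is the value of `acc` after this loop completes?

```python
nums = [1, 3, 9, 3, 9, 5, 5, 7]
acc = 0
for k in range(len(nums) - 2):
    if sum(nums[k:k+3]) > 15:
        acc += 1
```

Let's trace through this code step by step.

Initialize: nums = [1, 3, 9, 3, 9, 5, 5, 7]
Initialize: acc = 0
Entering loop: for k in range(len(nums) - 2):
After iteration 1: k = 0, acc = 0
After iteration 2: k = 1, acc = 0
After iteration 3: k = 2, acc = 1
After iteration 4: k = 3, acc = 2
After iteration 5: k = 4, acc = 3
After iteration 6: k = 5, acc = 4
Loop ends.

Final answer: 4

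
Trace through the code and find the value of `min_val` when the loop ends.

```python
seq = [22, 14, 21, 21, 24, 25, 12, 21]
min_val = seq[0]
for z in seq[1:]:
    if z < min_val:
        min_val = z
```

Let's trace through this code step by step.

Initialize: seq = [22, 14, 21, 21, 24, 25, 12, 21]
Initialize: min_val = 22
Entering loop: for z in seq[1:]:
After iteration 1: z = 14, min_val = 14
After iteration 2: z = 21, min_val = 14
After iteration 3: z = 21, min_val = 14
After iteration 4: z = 24, min_val = 14
After iteration 5: z = 25, min_val = 14
After iteration 6: z = 12, min_val = 12
After iteration 7: z = 21, min_val = 12
Loop ends.

Final answer: 12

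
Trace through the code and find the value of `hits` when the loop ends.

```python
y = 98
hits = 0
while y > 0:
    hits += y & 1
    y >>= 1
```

Let's trace through this code step by step.

Initialize: y = 98
Initialize: hits = 0
Entering loop: while y > 0:
After iteration 1: y = 49, hits = 0
After iteration 2: y = 24, hits = 1
After iteration 3: y = 12, hits = 1
After iteration 4: y = 6, hits = 1
After iteration 5: y = 3, hits = 1
After iteration 6: y = 1, hits = 2
After iteration 7: y = 0, hits = 3
Loop ends.

Final answer: 3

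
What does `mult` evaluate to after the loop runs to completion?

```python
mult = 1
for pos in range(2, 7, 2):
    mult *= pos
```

Let's trace through this code step by step.

Initialize: mult = 1
Entering loop: for pos in range(2, 7, 2):
After iteration 1: pos = 2, mult = 2
After iteration 2: pos = 4, mult = 8
After iteration 3: pos = 6, mult = 48
Loop ends.

Final answer: 48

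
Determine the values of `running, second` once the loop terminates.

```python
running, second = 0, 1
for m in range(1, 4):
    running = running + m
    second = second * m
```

Let's trace through this code step by step.

Initialize: running = 0
Initialize: second = 1
Entering loop: for m in range(1, 4):
After iteration 1: m = 1, running = 1, second = 1
After iteration 2: m = 2, running = 3, second = 2
After iteration 3: m = 3, running = 6, second = 6
Loop ends.

Final answer: 6, 6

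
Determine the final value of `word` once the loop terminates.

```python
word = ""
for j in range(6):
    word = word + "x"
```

Let's trace through this code step by step.

Initialize: word = ''
Entering loop: for j in range(6):
After iteration 1: j = 0, word = 'x'
After iteration 2: j = 1, word = 'xx'
After iteration 3: j = 2, word = 'xxx'
After iteration 4: j = 3, word = 'xxxx'
After iteration 5: j = 4, word = 'xxxxx'
After iteration 6: j = 5, word = 'xxxxxx'
Loop ends.

Final answer: 'xxxxxx'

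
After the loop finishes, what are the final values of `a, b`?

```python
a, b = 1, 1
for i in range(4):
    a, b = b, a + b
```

Let's trace through this code step by step.

Initialize: a = 1
Initialize: b = 1
Entering loop: for i in range(4):
After iteration 1: i = 0, a = 1, b = 2
After iteration 2: i = 1, a = 2, b = 3
After iteration 3: i = 2, a = 3, b = 5
After iteration 4: i = 3, a = 5, b = 8
Loop ends.

Final answer: 5, 8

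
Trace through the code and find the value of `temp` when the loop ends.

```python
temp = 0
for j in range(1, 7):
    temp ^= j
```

Let's trace through this code step by step.

Initialize: temp = 0
Entering loop: for j in range(1, 7):
After iteration 1: j = 1, temp = 1
After iteration 2: j = 2, temp = 3
After iteration 3: j = 3, temp = 0
After iteration 4: j = 4, temp = 4
After iteration 5: j = 5, temp = 1
After iteration 6: j = 6, temp = 7
Loop ends.

Final answer: 7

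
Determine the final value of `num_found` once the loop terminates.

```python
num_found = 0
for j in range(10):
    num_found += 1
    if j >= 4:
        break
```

Let's trace through this code step by step.

Initialize: num_found = 0
Entering loop: for j in range(10):
After iteration 1: j = 0, num_found = 1
After iteration 2: j = 1, num_found = 2
After iteration 3: j = 2, num_found = 3
After iteration 4: j = 3, num_found = 4
After iteration 5: j = 4, num_found = 5
Loop ends.

Final answer: 5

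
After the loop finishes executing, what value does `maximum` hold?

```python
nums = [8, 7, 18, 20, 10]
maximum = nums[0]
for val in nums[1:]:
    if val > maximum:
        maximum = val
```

Let's trace through this code step by step.

Initialize: nums = [8, 7, 18, 20, 10]
Initialize: maximum = 8
Entering loop: for val in nums[1:]:
After iteration 1: val = 7, maximum = 8
After iteration 2: val = 18, maximum = 18
After iteration 3: val = 20, maximum = 20
After iteration 4: val = 10, maximum = 20
Loop ends.

Final answer: 20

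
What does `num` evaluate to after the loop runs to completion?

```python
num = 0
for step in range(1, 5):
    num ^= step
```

Let's trace through this code step by step.

Initialize: num = 0
Entering loop: for step in range(1, 5):
After iteration 1: step = 1, num = 1
After iteration 2: step = 2, num = 3
After iteration 3: step = 3, num = 0
After iteration 4: step = 4, num = 4
Loop ends.

Final answer: 4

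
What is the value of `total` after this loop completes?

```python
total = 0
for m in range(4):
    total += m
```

Let's trace through this code step by step.

Initialize: total = 0
Entering loop: for m in range(4):
After iteration 1: m = 0, total = 0
After iteration 2: m = 1, total = 1
After iteration 3: m = 2, total = 3
After iteration 4: m = 3, total = 6
Loop ends.

Final answer: 6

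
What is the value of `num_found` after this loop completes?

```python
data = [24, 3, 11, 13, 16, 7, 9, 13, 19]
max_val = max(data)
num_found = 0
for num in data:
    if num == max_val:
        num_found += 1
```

Let's trace through this code step by step.

Initialize: data = [24, 3, 11, 13, 16, 7, 9, 13, 19]
Initialize: max_val = 24
Initialize: num_found = 0
Entering loop: for num in data:
After iteration 1: num = 24, num_found = 1
After iteration 2: num = 3, num_found = 1
After iteration 3: num = 11, num_found = 1
After iteration 4: num = 13, num_found = 1
After iteration 5: num = 16, num_found = 1
After iteration 6: num = 7, num_found = 1
After iteration 7: num = 9, num_found = 1
After iteration 8: num = 13, num_found = 1
After iteration 9: num = 19, num_found = 1
Loop ends.

Final answer: 1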